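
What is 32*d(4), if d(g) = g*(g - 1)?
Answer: 384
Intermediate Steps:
d(g) = g*(-1 + g)
32*d(4) = 32*(4*(-1 + 4)) = 32*(4*3) = 32*12 = 384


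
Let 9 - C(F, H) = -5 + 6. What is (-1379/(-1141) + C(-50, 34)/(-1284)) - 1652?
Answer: -86374685/52323 ≈ -1650.8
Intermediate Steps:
C(F, H) = 8 (C(F, H) = 9 - (-5 + 6) = 9 - 1*1 = 9 - 1 = 8)
(-1379/(-1141) + C(-50, 34)/(-1284)) - 1652 = (-1379/(-1141) + 8/(-1284)) - 1652 = (-1379*(-1/1141) + 8*(-1/1284)) - 1652 = (197/163 - 2/321) - 1652 = 62911/52323 - 1652 = -86374685/52323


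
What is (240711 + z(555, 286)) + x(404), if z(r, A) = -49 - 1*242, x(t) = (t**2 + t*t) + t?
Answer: 567256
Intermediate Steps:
x(t) = t + 2*t**2 (x(t) = (t**2 + t**2) + t = 2*t**2 + t = t + 2*t**2)
z(r, A) = -291 (z(r, A) = -49 - 242 = -291)
(240711 + z(555, 286)) + x(404) = (240711 - 291) + 404*(1 + 2*404) = 240420 + 404*(1 + 808) = 240420 + 404*809 = 240420 + 326836 = 567256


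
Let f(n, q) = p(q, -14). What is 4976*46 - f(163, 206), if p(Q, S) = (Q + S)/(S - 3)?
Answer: 3891424/17 ≈ 2.2891e+5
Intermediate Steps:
p(Q, S) = (Q + S)/(-3 + S)
f(n, q) = 14/17 - q/17 (f(n, q) = (q - 14)/(-3 - 14) = (-14 + q)/(-17) = -(-14 + q)/17 = 14/17 - q/17)
4976*46 - f(163, 206) = 4976*46 - (14/17 - 1/17*206) = 228896 - (14/17 - 206/17) = 228896 - 1*(-192/17) = 228896 + 192/17 = 3891424/17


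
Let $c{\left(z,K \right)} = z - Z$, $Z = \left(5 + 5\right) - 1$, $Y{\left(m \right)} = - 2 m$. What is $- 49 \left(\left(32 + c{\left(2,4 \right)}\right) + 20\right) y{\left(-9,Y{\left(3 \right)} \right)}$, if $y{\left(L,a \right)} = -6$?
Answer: $13230$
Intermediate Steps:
$Z = 9$ ($Z = 10 - 1 = 9$)
$c{\left(z,K \right)} = -9 + z$ ($c{\left(z,K \right)} = z - 9 = -9 + z$)
$- 49 \left(\left(32 + c{\left(2,4 \right)}\right) + 20\right) y{\left(-9,Y{\left(3 \right)} \right)} = - 49 \left(\left(32 + \left(-9 + 2\right)\right) + 20\right) \left(-6\right) = - 49 \left(\left(32 - 7\right) + 20\right) \left(-6\right) = - 49 \left(25 + 20\right) \left(-6\right) = \left(-49\right) 45 \left(-6\right) = \left(-2205\right) \left(-6\right) = 13230$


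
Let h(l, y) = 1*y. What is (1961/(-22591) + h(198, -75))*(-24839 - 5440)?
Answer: 51361843794/22591 ≈ 2.2736e+6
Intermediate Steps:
h(l, y) = y
(1961/(-22591) + h(198, -75))*(-24839 - 5440) = (1961/(-22591) - 75)*(-24839 - 5440) = (1961*(-1/22591) - 75)*(-30279) = (-1961/22591 - 75)*(-30279) = -1696286/22591*(-30279) = 51361843794/22591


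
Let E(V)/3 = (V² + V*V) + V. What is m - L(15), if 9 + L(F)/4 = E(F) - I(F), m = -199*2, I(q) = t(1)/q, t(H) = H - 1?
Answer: -5942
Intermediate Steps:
E(V) = 3*V + 6*V² (E(V) = 3*((V² + V*V) + V) = 3*((V² + V²) + V) = 3*(2*V² + V) = 3*(V + 2*V²) = 3*V + 6*V²)
t(H) = -1 + H
I(q) = 0 (I(q) = (-1 + 1)/q = 0/q = 0)
m = -398
L(F) = -36 + 12*F*(1 + 2*F) (L(F) = -36 + 4*(3*F*(1 + 2*F) - 1*0) = -36 + 4*(3*F*(1 + 2*F) + 0) = -36 + 4*(3*F*(1 + 2*F)) = -36 + 12*F*(1 + 2*F))
m - L(15) = -398 - (-36 + 12*15*(1 + 2*15)) = -398 - (-36 + 12*15*(1 + 30)) = -398 - (-36 + 12*15*31) = -398 - (-36 + 5580) = -398 - 1*5544 = -398 - 5544 = -5942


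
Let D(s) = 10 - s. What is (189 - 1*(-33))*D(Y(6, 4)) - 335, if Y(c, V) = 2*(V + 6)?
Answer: -2555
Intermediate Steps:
Y(c, V) = 12 + 2*V (Y(c, V) = 2*(6 + V) = 12 + 2*V)
(189 - 1*(-33))*D(Y(6, 4)) - 335 = (189 - 1*(-33))*(10 - (12 + 2*4)) - 335 = (189 + 33)*(10 - (12 + 8)) - 335 = 222*(10 - 1*20) - 335 = 222*(10 - 20) - 335 = 222*(-10) - 335 = -2220 - 335 = -2555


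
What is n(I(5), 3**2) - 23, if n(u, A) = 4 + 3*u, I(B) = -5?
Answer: -34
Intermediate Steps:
n(I(5), 3**2) - 23 = (4 + 3*(-5)) - 23 = (4 - 15) - 23 = -11 - 23 = -34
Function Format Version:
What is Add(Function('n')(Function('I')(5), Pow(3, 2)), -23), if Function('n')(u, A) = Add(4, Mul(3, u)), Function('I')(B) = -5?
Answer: -34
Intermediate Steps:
Add(Function('n')(Function('I')(5), Pow(3, 2)), -23) = Add(Add(4, Mul(3, -5)), -23) = Add(Add(4, -15), -23) = Add(-11, -23) = -34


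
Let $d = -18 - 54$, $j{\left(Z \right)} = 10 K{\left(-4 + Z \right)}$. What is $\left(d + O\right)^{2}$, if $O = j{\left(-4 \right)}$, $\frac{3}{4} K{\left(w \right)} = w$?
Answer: $\frac{287296}{9} \approx 31922.0$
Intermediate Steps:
$K{\left(w \right)} = \frac{4 w}{3}$
$j{\left(Z \right)} = - \frac{160}{3} + \frac{40 Z}{3}$ ($j{\left(Z \right)} = 10 \frac{4 \left(-4 + Z\right)}{3} = 10 \left(- \frac{16}{3} + \frac{4 Z}{3}\right) = - \frac{160}{3} + \frac{40 Z}{3}$)
$d = -72$
$O = - \frac{320}{3}$ ($O = - \frac{160}{3} + \frac{40}{3} \left(-4\right) = - \frac{160}{3} - \frac{160}{3} = - \frac{320}{3} \approx -106.67$)
$\left(d + O\right)^{2} = \left(-72 - \frac{320}{3}\right)^{2} = \left(- \frac{536}{3}\right)^{2} = \frac{287296}{9}$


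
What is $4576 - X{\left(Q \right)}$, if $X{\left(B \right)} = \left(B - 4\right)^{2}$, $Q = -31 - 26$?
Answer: $855$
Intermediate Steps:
$Q = -57$
$X{\left(B \right)} = \left(-4 + B\right)^{2}$
$4576 - X{\left(Q \right)} = 4576 - \left(-4 - 57\right)^{2} = 4576 - \left(-61\right)^{2} = 4576 - 3721 = 855$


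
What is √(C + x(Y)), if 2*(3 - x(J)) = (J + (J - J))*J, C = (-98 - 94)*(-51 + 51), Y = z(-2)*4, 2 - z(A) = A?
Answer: 5*I*√5 ≈ 11.18*I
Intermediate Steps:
z(A) = 2 - A
Y = 16 (Y = (2 - 1*(-2))*4 = (2 + 2)*4 = 4*4 = 16)
C = 0 (C = -192*0 = 0)
x(J) = 3 - J²/2 (x(J) = 3 - (J + (J - J))*J/2 = 3 - (J + 0)*J/2 = 3 - J*J/2 = 3 - J²/2)
√(C + x(Y)) = √(0 + (3 - ½*16²)) = √(0 + (3 - ½*256)) = √(0 + (3 - 128)) = √(0 - 125) = √(-125) = 5*I*√5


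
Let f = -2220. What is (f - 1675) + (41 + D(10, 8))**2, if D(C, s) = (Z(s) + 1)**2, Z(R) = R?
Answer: 10989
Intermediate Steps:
D(C, s) = (1 + s)**2 (D(C, s) = (s + 1)**2 = (1 + s)**2)
(f - 1675) + (41 + D(10, 8))**2 = (-2220 - 1675) + (41 + (1 + 8)**2)**2 = -3895 + (41 + 9**2)**2 = -3895 + (41 + 81)**2 = -3895 + 122**2 = -3895 + 14884 = 10989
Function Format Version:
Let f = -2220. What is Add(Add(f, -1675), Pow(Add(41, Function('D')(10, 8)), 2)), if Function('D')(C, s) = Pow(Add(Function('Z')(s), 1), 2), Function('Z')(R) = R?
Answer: 10989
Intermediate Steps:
Function('D')(C, s) = Pow(Add(1, s), 2) (Function('D')(C, s) = Pow(Add(s, 1), 2) = Pow(Add(1, s), 2))
Add(Add(f, -1675), Pow(Add(41, Function('D')(10, 8)), 2)) = Add(Add(-2220, -1675), Pow(Add(41, Pow(Add(1, 8), 2)), 2)) = Add(-3895, Pow(Add(41, Pow(9, 2)), 2)) = Add(-3895, Pow(Add(41, 81), 2)) = Add(-3895, Pow(122, 2)) = Add(-3895, 14884) = 10989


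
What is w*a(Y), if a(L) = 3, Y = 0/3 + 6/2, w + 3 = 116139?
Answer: 348408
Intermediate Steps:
w = 116136 (w = -3 + 116139 = 116136)
Y = 3 (Y = 0*(⅓) + 6*(½) = 0 + 3 = 3)
w*a(Y) = 116136*3 = 348408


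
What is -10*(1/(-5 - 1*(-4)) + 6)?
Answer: -50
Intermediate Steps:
-10*(1/(-5 - 1*(-4)) + 6) = -10*(1/(-5 + 4) + 6) = -10*(1/(-1) + 6) = -10*(-1 + 6) = -10*5 = -50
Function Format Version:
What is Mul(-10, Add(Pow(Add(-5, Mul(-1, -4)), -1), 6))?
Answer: -50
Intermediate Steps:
Mul(-10, Add(Pow(Add(-5, Mul(-1, -4)), -1), 6)) = Mul(-10, Add(Pow(Add(-5, 4), -1), 6)) = Mul(-10, Add(Pow(-1, -1), 6)) = Mul(-10, Add(-1, 6)) = Mul(-10, 5) = -50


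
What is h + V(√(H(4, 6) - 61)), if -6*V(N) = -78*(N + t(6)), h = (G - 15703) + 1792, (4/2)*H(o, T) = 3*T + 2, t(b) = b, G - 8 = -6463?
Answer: -20288 + 13*I*√51 ≈ -20288.0 + 92.839*I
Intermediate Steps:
G = -6455 (G = 8 - 6463 = -6455)
H(o, T) = 1 + 3*T/2 (H(o, T) = (3*T + 2)/2 = (2 + 3*T)/2 = 1 + 3*T/2)
h = -20366 (h = (-6455 - 15703) + 1792 = -22158 + 1792 = -20366)
V(N) = 78 + 13*N (V(N) = -(-13)*(N + 6) = -(-13)*(6 + N) = -(-468 - 78*N)/6 = 78 + 13*N)
h + V(√(H(4, 6) - 61)) = -20366 + (78 + 13*√((1 + (3/2)*6) - 61)) = -20366 + (78 + 13*√((1 + 9) - 61)) = -20366 + (78 + 13*√(10 - 61)) = -20366 + (78 + 13*√(-51)) = -20366 + (78 + 13*(I*√51)) = -20366 + (78 + 13*I*√51) = -20288 + 13*I*√51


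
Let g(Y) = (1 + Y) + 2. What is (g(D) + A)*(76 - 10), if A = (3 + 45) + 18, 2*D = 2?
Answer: 4620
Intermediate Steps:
D = 1 (D = (½)*2 = 1)
A = 66 (A = 48 + 18 = 66)
g(Y) = 3 + Y
(g(D) + A)*(76 - 10) = ((3 + 1) + 66)*(76 - 10) = (4 + 66)*66 = 70*66 = 4620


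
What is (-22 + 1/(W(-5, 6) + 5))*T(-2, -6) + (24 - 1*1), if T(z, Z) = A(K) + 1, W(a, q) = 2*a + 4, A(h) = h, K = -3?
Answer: 69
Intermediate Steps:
W(a, q) = 4 + 2*a
T(z, Z) = -2 (T(z, Z) = -3 + 1 = -2)
(-22 + 1/(W(-5, 6) + 5))*T(-2, -6) + (24 - 1*1) = (-22 + 1/((4 + 2*(-5)) + 5))*(-2) + (24 - 1*1) = (-22 + 1/((4 - 10) + 5))*(-2) + (24 - 1) = (-22 + 1/(-6 + 5))*(-2) + 23 = (-22 + 1/(-1))*(-2) + 23 = (-22 - 1)*(-2) + 23 = -23*(-2) + 23 = 46 + 23 = 69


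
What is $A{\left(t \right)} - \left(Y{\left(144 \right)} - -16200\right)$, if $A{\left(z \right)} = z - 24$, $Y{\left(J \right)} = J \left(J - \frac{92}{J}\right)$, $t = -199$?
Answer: $-37067$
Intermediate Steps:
$A{\left(z \right)} = -24 + z$ ($A{\left(z \right)} = z - 24 = -24 + z$)
$A{\left(t \right)} - \left(Y{\left(144 \right)} - -16200\right) = \left(-24 - 199\right) - \left(\left(-92 + 144^{2}\right) - -16200\right) = -223 - \left(\left(-92 + 20736\right) + 16200\right) = -223 - \left(20644 + 16200\right) = -223 - 36844 = -37067$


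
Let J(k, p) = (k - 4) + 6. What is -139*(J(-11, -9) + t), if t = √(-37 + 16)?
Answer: 1251 - 139*I*√21 ≈ 1251.0 - 636.98*I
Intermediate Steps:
t = I*√21 (t = √(-21) = I*√21 ≈ 4.5826*I)
J(k, p) = 2 + k (J(k, p) = (-4 + k) + 6 = 2 + k)
-139*(J(-11, -9) + t) = -139*((2 - 11) + I*√21) = -139*(-9 + I*√21) = 1251 - 139*I*√21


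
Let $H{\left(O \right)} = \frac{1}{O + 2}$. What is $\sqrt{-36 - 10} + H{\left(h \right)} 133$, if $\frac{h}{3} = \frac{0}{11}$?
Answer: $\frac{133}{2} + i \sqrt{46} \approx 66.5 + 6.7823 i$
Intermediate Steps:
$h = 0$ ($h = 3 \cdot \frac{0}{11} = 3 \cdot 0 \cdot \frac{1}{11} = 3 \cdot 0 = 0$)
$H{\left(O \right)} = \frac{1}{2 + O}$
$\sqrt{-36 - 10} + H{\left(h \right)} 133 = \sqrt{-36 - 10} + \frac{1}{2 + 0} \cdot 133 = \sqrt{-46} + \frac{1}{2} \cdot 133 = i \sqrt{46} + \frac{1}{2} \cdot 133 = i \sqrt{46} + \frac{133}{2} = \frac{133}{2} + i \sqrt{46}$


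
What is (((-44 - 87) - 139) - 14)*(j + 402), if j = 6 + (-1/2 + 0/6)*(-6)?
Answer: -116724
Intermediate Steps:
j = 9 (j = 6 + (-1*½ + 0*(⅙))*(-6) = 6 + (-½ + 0)*(-6) = 6 - ½*(-6) = 6 + 3 = 9)
(((-44 - 87) - 139) - 14)*(j + 402) = (((-44 - 87) - 139) - 14)*(9 + 402) = ((-131 - 139) - 14)*411 = (-270 - 14)*411 = -284*411 = -116724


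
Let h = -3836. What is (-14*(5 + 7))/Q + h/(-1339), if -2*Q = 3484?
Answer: 265664/89713 ≈ 2.9613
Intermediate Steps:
Q = -1742 (Q = -½*3484 = -1742)
(-14*(5 + 7))/Q + h/(-1339) = -14*(5 + 7)/(-1742) - 3836/(-1339) = -14*12*(-1/1742) - 3836*(-1/1339) = -168*(-1/1742) + 3836/1339 = 84/871 + 3836/1339 = 265664/89713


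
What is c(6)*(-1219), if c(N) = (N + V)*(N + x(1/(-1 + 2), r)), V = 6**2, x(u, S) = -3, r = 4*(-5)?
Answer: -153594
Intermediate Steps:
r = -20
V = 36
c(N) = (-3 + N)*(36 + N) (c(N) = (N + 36)*(N - 3) = (36 + N)*(-3 + N) = (-3 + N)*(36 + N))
c(6)*(-1219) = (-108 + 6**2 + 33*6)*(-1219) = (-108 + 36 + 198)*(-1219) = 126*(-1219) = -153594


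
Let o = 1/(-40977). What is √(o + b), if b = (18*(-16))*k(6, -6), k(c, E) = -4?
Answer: √214926655159/13659 ≈ 33.941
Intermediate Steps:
o = -1/40977 ≈ -2.4404e-5
b = 1152 (b = (18*(-16))*(-4) = -288*(-4) = 1152)
√(o + b) = √(-1/40977 + 1152) = √(47205503/40977) = √214926655159/13659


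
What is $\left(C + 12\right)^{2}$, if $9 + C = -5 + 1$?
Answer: $1$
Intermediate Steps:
$C = -13$ ($C = -9 + \left(-5 + 1\right) = -9 - 4 = -13$)
$\left(C + 12\right)^{2} = \left(-13 + 12\right)^{2} = \left(-1\right)^{2} = 1$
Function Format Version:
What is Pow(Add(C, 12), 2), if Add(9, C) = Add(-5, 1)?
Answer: 1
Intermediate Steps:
C = -13 (C = Add(-9, Add(-5, 1)) = Add(-9, -4) = -13)
Pow(Add(C, 12), 2) = Pow(Add(-13, 12), 2) = Pow(-1, 2) = 1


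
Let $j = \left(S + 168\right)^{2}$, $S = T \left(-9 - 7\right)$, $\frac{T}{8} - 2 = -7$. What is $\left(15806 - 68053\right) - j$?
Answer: $-705111$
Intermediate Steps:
$T = -40$ ($T = 16 + 8 \left(-7\right) = 16 - 56 = -40$)
$S = 640$ ($S = - 40 \left(-9 - 7\right) = \left(-40\right) \left(-16\right) = 640$)
$j = 652864$ ($j = \left(640 + 168\right)^{2} = 808^{2} = 652864$)
$\left(15806 - 68053\right) - j = \left(15806 - 68053\right) - 652864 = -52247 - 652864 = -705111$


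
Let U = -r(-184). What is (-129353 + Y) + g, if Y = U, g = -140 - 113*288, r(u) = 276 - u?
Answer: -162497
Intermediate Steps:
U = -460 (U = -(276 - 1*(-184)) = -(276 + 184) = -1*460 = -460)
g = -32684 (g = -140 - 32544 = -32684)
Y = -460
(-129353 + Y) + g = (-129353 - 460) - 32684 = -129813 - 32684 = -162497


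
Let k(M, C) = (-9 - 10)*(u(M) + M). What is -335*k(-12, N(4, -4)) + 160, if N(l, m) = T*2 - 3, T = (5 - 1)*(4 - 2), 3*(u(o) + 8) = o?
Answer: -152600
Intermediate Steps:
u(o) = -8 + o/3
T = 8 (T = 4*2 = 8)
N(l, m) = 13 (N(l, m) = 8*2 - 3 = 16 - 3 = 13)
k(M, C) = 152 - 76*M/3 (k(M, C) = (-9 - 10)*((-8 + M/3) + M) = -19*(-8 + 4*M/3) = 152 - 76*M/3)
-335*k(-12, N(4, -4)) + 160 = -335*(152 - 76/3*(-12)) + 160 = -335*(152 + 304) + 160 = -335*456 + 160 = -152760 + 160 = -152600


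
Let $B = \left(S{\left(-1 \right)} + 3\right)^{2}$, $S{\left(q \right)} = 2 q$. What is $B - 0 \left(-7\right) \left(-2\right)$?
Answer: $1$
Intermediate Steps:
$B = 1$ ($B = \left(2 \left(-1\right) + 3\right)^{2} = \left(-2 + 3\right)^{2} = 1^{2} = 1$)
$B - 0 \left(-7\right) \left(-2\right) = 1 - 0 \left(-7\right) \left(-2\right) = 1 - 0 \left(-2\right) = 1 - 0 = 1 + 0 = 1$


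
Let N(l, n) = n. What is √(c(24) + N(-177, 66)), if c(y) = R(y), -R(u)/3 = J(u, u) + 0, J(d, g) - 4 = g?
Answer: 3*I*√2 ≈ 4.2426*I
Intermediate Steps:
J(d, g) = 4 + g
R(u) = -12 - 3*u (R(u) = -3*((4 + u) + 0) = -3*(4 + u) = -12 - 3*u)
c(y) = -12 - 3*y
√(c(24) + N(-177, 66)) = √((-12 - 3*24) + 66) = √((-12 - 72) + 66) = √(-84 + 66) = √(-18) = 3*I*√2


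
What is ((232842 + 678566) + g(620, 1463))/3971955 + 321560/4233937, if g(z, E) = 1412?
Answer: 1028408844428/3363401447367 ≈ 0.30576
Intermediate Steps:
((232842 + 678566) + g(620, 1463))/3971955 + 321560/4233937 = ((232842 + 678566) + 1412)/3971955 + 321560/4233937 = (911408 + 1412)*(1/3971955) + 321560*(1/4233937) = 912820*(1/3971955) + 321560/4233937 = 182564/794391 + 321560/4233937 = 1028408844428/3363401447367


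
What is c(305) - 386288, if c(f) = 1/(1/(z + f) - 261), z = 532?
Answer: -84386932165/218456 ≈ -3.8629e+5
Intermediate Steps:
c(f) = 1/(-261 + 1/(532 + f)) (c(f) = 1/(1/(532 + f) - 261) = 1/(-261 + 1/(532 + f)))
c(305) - 386288 = (-532 - 1*305)/(138851 + 261*305) - 386288 = (-532 - 305)/(138851 + 79605) - 386288 = -837/218456 - 386288 = -84386932165/218456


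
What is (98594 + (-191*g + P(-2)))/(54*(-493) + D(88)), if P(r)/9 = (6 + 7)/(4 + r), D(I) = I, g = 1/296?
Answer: -29200949/7854064 ≈ -3.7179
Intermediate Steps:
g = 1/296 ≈ 0.0033784
P(r) = 117/(4 + r) (P(r) = 9*((6 + 7)/(4 + r)) = 9*(13/(4 + r)) = 117/(4 + r))
(98594 + (-191*g + P(-2)))/(54*(-493) + D(88)) = (98594 + (-191*1/296 + 117/(4 - 2)))/(54*(-493) + 88) = (98594 + (-191/296 + 117/2))/(-26622 + 88) = (98594 + (-191/296 + 117*(½)))/(-26534) = (98594 + (-191/296 + 117/2))*(-1/26534) = (98594 + 17125/296)*(-1/26534) = (29200949/296)*(-1/26534) = -29200949/7854064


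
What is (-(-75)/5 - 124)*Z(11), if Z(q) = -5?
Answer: 545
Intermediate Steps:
(-(-75)/5 - 124)*Z(11) = (-(-75)/5 - 124)*(-5) = (-1*(-15) - 124)*(-5) = (15 - 124)*(-5) = -109*(-5) = 545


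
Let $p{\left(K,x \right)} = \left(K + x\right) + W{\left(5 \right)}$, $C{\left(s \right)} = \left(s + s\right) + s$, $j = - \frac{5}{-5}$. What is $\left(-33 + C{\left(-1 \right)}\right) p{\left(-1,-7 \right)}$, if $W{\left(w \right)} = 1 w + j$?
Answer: $72$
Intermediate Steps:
$j = 1$ ($j = \left(-5\right) \left(- \frac{1}{5}\right) = 1$)
$C{\left(s \right)} = 3 s$ ($C{\left(s \right)} = 2 s + s = 3 s$)
$W{\left(w \right)} = 1 + w$ ($W{\left(w \right)} = 1 w + 1 = w + 1 = 1 + w$)
$p{\left(K,x \right)} = 6 + K + x$ ($p{\left(K,x \right)} = \left(K + x\right) + \left(1 + 5\right) = \left(K + x\right) + 6 = 6 + K + x$)
$\left(-33 + C{\left(-1 \right)}\right) p{\left(-1,-7 \right)} = \left(-33 + 3 \left(-1\right)\right) \left(6 - 1 - 7\right) = \left(-33 - 3\right) \left(-2\right) = \left(-36\right) \left(-2\right) = 72$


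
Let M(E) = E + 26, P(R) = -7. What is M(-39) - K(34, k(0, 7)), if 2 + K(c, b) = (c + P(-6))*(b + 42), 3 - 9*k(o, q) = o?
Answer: -1154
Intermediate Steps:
k(o, q) = 1/3 - o/9
K(c, b) = -2 + (-7 + c)*(42 + b) (K(c, b) = -2 + (c - 7)*(b + 42) = -2 + (-7 + c)*(42 + b))
M(E) = 26 + E
M(-39) - K(34, k(0, 7)) = (26 - 39) - (-296 - 7*(1/3 - 1/9*0) + 42*34 + (1/3 - 1/9*0)*34) = -13 - (-296 - 7*(1/3 + 0) + 1428 + (1/3 + 0)*34) = -13 - (-296 - 7*1/3 + 1428 + (1/3)*34) = -13 - (-296 - 7/3 + 1428 + 34/3) = -13 - 1*1141 = -13 - 1141 = -1154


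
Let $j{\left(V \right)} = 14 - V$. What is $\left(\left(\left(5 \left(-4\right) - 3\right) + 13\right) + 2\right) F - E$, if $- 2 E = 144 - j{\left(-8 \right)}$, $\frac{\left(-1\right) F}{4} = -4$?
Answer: $-67$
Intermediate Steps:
$F = 16$ ($F = \left(-4\right) \left(-4\right) = 16$)
$E = -61$ ($E = - \frac{144 - \left(14 - -8\right)}{2} = - \frac{144 - \left(14 + 8\right)}{2} = - \frac{144 - 22}{2} = \left(- \frac{1}{2}\right) 122 = -61$)
$\left(\left(\left(5 \left(-4\right) - 3\right) + 13\right) + 2\right) F - E = \left(\left(\left(5 \left(-4\right) - 3\right) + 13\right) + 2\right) 16 - -61 = \left(\left(\left(-20 - 3\right) + 13\right) + 2\right) 16 + 61 = \left(\left(-23 + 13\right) + 2\right) 16 + 61 = \left(-10 + 2\right) 16 + 61 = \left(-8\right) 16 + 61 = -128 + 61 = -67$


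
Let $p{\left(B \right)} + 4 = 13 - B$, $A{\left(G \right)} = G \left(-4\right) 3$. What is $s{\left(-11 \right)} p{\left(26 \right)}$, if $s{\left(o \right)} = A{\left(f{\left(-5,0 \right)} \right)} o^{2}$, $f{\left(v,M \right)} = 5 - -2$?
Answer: $172788$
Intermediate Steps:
$f{\left(v,M \right)} = 7$ ($f{\left(v,M \right)} = 5 + 2 = 7$)
$A{\left(G \right)} = - 12 G$ ($A{\left(G \right)} = - 4 G 3 = - 12 G$)
$s{\left(o \right)} = - 84 o^{2}$ ($s{\left(o \right)} = \left(-12\right) 7 o^{2} = - 84 o^{2}$)
$p{\left(B \right)} = 9 - B$ ($p{\left(B \right)} = -4 - \left(-13 + B\right) = 9 - B$)
$s{\left(-11 \right)} p{\left(26 \right)} = - 84 \left(-11\right)^{2} \left(9 - 26\right) = \left(-84\right) 121 \left(9 - 26\right) = \left(-10164\right) \left(-17\right) = 172788$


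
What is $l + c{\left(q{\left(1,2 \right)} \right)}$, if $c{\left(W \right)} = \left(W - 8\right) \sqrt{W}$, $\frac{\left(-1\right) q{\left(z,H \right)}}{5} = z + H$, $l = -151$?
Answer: $-151 - 23 i \sqrt{15} \approx -151.0 - 89.079 i$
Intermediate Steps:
$q{\left(z,H \right)} = - 5 H - 5 z$ ($q{\left(z,H \right)} = - 5 \left(z + H\right) = - 5 \left(H + z\right) = - 5 H - 5 z$)
$c{\left(W \right)} = \sqrt{W} \left(-8 + W\right)$ ($c{\left(W \right)} = \left(-8 + W\right) \sqrt{W} = \sqrt{W} \left(-8 + W\right)$)
$l + c{\left(q{\left(1,2 \right)} \right)} = -151 + \sqrt{\left(-5\right) 2 - 5} \left(-8 - 15\right) = -151 + \sqrt{-10 - 5} \left(-8 - 15\right) = -151 + \sqrt{-15} \left(-8 - 15\right) = -151 + i \sqrt{15} \left(-23\right) = -151 - 23 i \sqrt{15}$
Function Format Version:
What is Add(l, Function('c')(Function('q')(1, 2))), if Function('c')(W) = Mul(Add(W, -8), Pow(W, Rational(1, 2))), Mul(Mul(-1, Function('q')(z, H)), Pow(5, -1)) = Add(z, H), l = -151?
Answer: Add(-151, Mul(-23, I, Pow(15, Rational(1, 2)))) ≈ Add(-151.00, Mul(-89.079, I))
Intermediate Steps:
Function('q')(z, H) = Add(Mul(-5, H), Mul(-5, z)) (Function('q')(z, H) = Mul(-5, Add(z, H)) = Mul(-5, Add(H, z)) = Add(Mul(-5, H), Mul(-5, z)))
Function('c')(W) = Mul(Pow(W, Rational(1, 2)), Add(-8, W)) (Function('c')(W) = Mul(Add(-8, W), Pow(W, Rational(1, 2))) = Mul(Pow(W, Rational(1, 2)), Add(-8, W)))
Add(l, Function('c')(Function('q')(1, 2))) = Add(-151, Mul(Pow(Add(Mul(-5, 2), Mul(-5, 1)), Rational(1, 2)), Add(-8, Add(Mul(-5, 2), Mul(-5, 1))))) = Add(-151, Mul(Pow(Add(-10, -5), Rational(1, 2)), Add(-8, Add(-10, -5)))) = Add(-151, Mul(Pow(-15, Rational(1, 2)), Add(-8, -15))) = Add(-151, Mul(Mul(I, Pow(15, Rational(1, 2))), -23)) = Add(-151, Mul(-23, I, Pow(15, Rational(1, 2))))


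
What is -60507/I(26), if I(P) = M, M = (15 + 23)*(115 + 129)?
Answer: -60507/9272 ≈ -6.5258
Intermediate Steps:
M = 9272 (M = 38*244 = 9272)
I(P) = 9272
-60507/I(26) = -60507/9272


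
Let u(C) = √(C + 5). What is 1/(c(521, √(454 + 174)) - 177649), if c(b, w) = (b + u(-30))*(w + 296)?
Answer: 1/(-23433 + 1480*I + √157*(1042 + 10*I)) ≈ -9.4117e-5 - 1.456e-5*I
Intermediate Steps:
u(C) = √(5 + C)
c(b, w) = (296 + w)*(b + 5*I) (c(b, w) = (b + √(5 - 30))*(w + 296) = (b + √(-25))*(296 + w) = (b + 5*I)*(296 + w) = (296 + w)*(b + 5*I))
1/(c(521, √(454 + 174)) - 177649) = 1/((296*521 + 1480*I + 521*√(454 + 174) + 5*I*√(454 + 174)) - 177649) = 1/((154216 + 1480*I + 521*√628 + 5*I*√628) - 177649) = 1/((154216 + 1480*I + 521*(2*√157) + 5*I*(2*√157)) - 177649) = 1/((154216 + 1480*I + 1042*√157 + 10*I*√157) - 177649) = 1/((154216 + 1042*√157 + 1480*I + 10*I*√157) - 177649) = 1/(-23433 + 1042*√157 + 1480*I + 10*I*√157)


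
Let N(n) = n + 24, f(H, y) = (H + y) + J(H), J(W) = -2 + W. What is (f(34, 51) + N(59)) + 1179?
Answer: 1379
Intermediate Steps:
f(H, y) = -2 + y + 2*H (f(H, y) = (H + y) + (-2 + H) = -2 + y + 2*H)
N(n) = 24 + n
(f(34, 51) + N(59)) + 1179 = ((-2 + 51 + 2*34) + (24 + 59)) + 1179 = ((-2 + 51 + 68) + 83) + 1179 = (117 + 83) + 1179 = 200 + 1179 = 1379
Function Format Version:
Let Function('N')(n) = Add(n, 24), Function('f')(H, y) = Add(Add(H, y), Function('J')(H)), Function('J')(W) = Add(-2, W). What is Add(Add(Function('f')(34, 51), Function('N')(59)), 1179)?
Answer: 1379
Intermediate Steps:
Function('f')(H, y) = Add(-2, y, Mul(2, H)) (Function('f')(H, y) = Add(Add(H, y), Add(-2, H)) = Add(-2, y, Mul(2, H)))
Function('N')(n) = Add(24, n)
Add(Add(Function('f')(34, 51), Function('N')(59)), 1179) = Add(Add(Add(-2, 51, Mul(2, 34)), Add(24, 59)), 1179) = Add(Add(Add(-2, 51, 68), 83), 1179) = Add(Add(117, 83), 1179) = Add(200, 1179) = 1379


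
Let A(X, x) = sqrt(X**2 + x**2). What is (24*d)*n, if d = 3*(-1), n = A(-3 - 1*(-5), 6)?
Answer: -144*sqrt(10) ≈ -455.37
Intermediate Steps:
n = 2*sqrt(10) (n = sqrt((-3 - 1*(-5))**2 + 6**2) = sqrt((-3 + 5)**2 + 36) = sqrt(2**2 + 36) = sqrt(4 + 36) = sqrt(40) = 2*sqrt(10) ≈ 6.3246)
d = -3
(24*d)*n = (24*(-3))*(2*sqrt(10)) = -144*sqrt(10)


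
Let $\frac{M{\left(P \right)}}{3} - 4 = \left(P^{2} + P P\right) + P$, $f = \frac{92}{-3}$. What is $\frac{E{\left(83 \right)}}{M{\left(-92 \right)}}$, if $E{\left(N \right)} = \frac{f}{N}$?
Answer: $- \frac{23}{3144870} \approx -7.3135 \cdot 10^{-6}$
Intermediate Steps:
$f = - \frac{92}{3}$ ($f = 92 \left(- \frac{1}{3}\right) = - \frac{92}{3} \approx -30.667$)
$M{\left(P \right)} = 12 + 3 P + 6 P^{2}$ ($M{\left(P \right)} = 12 + 3 \left(\left(P^{2} + P P\right) + P\right) = 12 + 3 \left(\left(P^{2} + P^{2}\right) + P\right) = 12 + 3 \left(2 P^{2} + P\right) = 12 + 3 \left(P + 2 P^{2}\right) = 12 + \left(3 P + 6 P^{2}\right) = 12 + 3 P + 6 P^{2}$)
$E{\left(N \right)} = - \frac{92}{3 N}$
$\frac{E{\left(83 \right)}}{M{\left(-92 \right)}} = \frac{\left(- \frac{92}{3}\right) \frac{1}{83}}{12 + 3 \left(-92\right) + 6 \left(-92\right)^{2}} = \frac{\left(- \frac{92}{3}\right) \frac{1}{83}}{12 - 276 + 6 \cdot 8464} = - \frac{92}{249 \left(12 - 276 + 50784\right)} = - \frac{92}{249 \cdot 50520} = \left(- \frac{92}{249}\right) \frac{1}{50520} = - \frac{23}{3144870}$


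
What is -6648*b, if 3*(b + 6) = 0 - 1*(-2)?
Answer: 35456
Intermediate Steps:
b = -16/3 (b = -6 + (0 - 1*(-2))/3 = -6 + (0 + 2)/3 = -6 + (⅓)*2 = -6 + ⅔ = -16/3 ≈ -5.3333)
-6648*b = -6648*(-16/3) = 35456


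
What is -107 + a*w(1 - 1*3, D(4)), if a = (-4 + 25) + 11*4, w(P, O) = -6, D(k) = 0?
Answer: -497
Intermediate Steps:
a = 65 (a = 21 + 44 = 65)
-107 + a*w(1 - 1*3, D(4)) = -107 + 65*(-6) = -107 - 390 = -497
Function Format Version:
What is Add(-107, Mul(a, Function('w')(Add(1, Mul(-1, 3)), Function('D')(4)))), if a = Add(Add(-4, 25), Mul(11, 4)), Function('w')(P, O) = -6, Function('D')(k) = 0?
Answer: -497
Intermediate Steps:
a = 65 (a = Add(21, 44) = 65)
Add(-107, Mul(a, Function('w')(Add(1, Mul(-1, 3)), Function('D')(4)))) = Add(-107, Mul(65, -6)) = Add(-107, -390) = -497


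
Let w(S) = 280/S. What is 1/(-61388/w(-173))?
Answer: 70/2655031 ≈ 2.6365e-5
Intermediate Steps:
1/(-61388/w(-173)) = 1/(-61388/(280/(-173))) = 1/(-61388/(280*(-1/173))) = 1/(-61388/(-280/173)) = 1/(-61388*(-173/280)) = 1/(2655031/70) = 70/2655031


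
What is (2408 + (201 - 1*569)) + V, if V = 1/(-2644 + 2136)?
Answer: 1036319/508 ≈ 2040.0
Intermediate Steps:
V = -1/508 (V = 1/(-508) = -1/508 ≈ -0.0019685)
(2408 + (201 - 1*569)) + V = (2408 + (201 - 1*569)) - 1/508 = (2408 + (201 - 569)) - 1/508 = (2408 - 368) - 1/508 = 2040 - 1/508 = 1036319/508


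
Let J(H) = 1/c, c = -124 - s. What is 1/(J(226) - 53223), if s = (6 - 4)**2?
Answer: -128/6812545 ≈ -1.8789e-5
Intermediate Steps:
s = 4 (s = 2**2 = 4)
c = -128 (c = -124 - 1*4 = -124 - 4 = -128)
J(H) = -1/128 (J(H) = 1/(-128) = -1/128)
1/(J(226) - 53223) = 1/(-1/128 - 53223) = 1/(-6812545/128) = -128/6812545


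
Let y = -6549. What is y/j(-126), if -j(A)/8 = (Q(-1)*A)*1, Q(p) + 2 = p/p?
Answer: 2183/336 ≈ 6.4970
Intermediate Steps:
Q(p) = -1 (Q(p) = -2 + p/p = -2 + 1 = -1)
j(A) = 8*A (j(A) = -8*(-A) = -(-8)*A = 8*A)
y/j(-126) = -6549/(8*(-126)) = -6549/(-1008) = -6549*(-1/1008) = 2183/336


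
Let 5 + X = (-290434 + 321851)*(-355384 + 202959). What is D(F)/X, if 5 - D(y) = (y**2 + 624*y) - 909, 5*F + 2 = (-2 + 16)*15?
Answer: 334687/59859202875 ≈ 5.5912e-6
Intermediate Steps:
F = 208/5 (F = -2/5 + ((-2 + 16)*15)/5 = -2/5 + (14*15)/5 = -2/5 + (1/5)*210 = -2/5 + 42 = 208/5 ≈ 41.600)
D(y) = 914 - y**2 - 624*y (D(y) = 5 - ((y**2 + 624*y) - 909) = 5 - (-909 + y**2 + 624*y) = 5 + (909 - y**2 - 624*y) = 914 - y**2 - 624*y)
X = -4788736230 (X = -5 + (-290434 + 321851)*(-355384 + 202959) = -5 + 31417*(-152425) = -5 - 4788736225 = -4788736230)
D(F)/X = (914 - (208/5)**2 - 624*208/5)/(-4788736230) = (914 - 1*43264/25 - 129792/5)*(-1/4788736230) = (914 - 43264/25 - 129792/5)*(-1/4788736230) = -669374/25*(-1/4788736230) = 334687/59859202875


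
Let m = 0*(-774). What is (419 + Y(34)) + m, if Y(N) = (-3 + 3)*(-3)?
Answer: 419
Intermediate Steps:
m = 0
Y(N) = 0 (Y(N) = 0*(-3) = 0)
(419 + Y(34)) + m = (419 + 0) + 0 = 419 + 0 = 419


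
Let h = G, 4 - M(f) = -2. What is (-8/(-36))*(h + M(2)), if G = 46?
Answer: 104/9 ≈ 11.556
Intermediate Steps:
M(f) = 6 (M(f) = 4 - 1*(-2) = 4 + 2 = 6)
h = 46
(-8/(-36))*(h + M(2)) = (-8/(-36))*(46 + 6) = -8*(-1/36)*52 = (2/9)*52 = 104/9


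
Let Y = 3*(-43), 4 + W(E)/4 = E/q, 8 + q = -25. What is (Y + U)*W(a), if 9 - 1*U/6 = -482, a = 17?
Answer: -559644/11 ≈ -50877.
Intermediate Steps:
q = -33 (q = -8 - 25 = -33)
U = 2946 (U = 54 - 6*(-482) = 54 + 2892 = 2946)
W(E) = -16 - 4*E/33 (W(E) = -16 + 4*(E/(-33)) = -16 + 4*(E*(-1/33)) = -16 + 4*(-E/33) = -16 - 4*E/33)
Y = -129
(Y + U)*W(a) = (-129 + 2946)*(-16 - 4/33*17) = 2817*(-16 - 68/33) = 2817*(-596/33) = -559644/11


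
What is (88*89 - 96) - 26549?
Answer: -18813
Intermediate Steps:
(88*89 - 96) - 26549 = (7832 - 96) - 26549 = 7736 - 26549 = -18813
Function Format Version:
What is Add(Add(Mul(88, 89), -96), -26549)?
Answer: -18813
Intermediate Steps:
Add(Add(Mul(88, 89), -96), -26549) = Add(Add(7832, -96), -26549) = Add(7736, -26549) = -18813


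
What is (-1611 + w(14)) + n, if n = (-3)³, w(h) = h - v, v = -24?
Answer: -1600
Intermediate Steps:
w(h) = 24 + h (w(h) = h - 1*(-24) = h + 24 = 24 + h)
n = -27
(-1611 + w(14)) + n = (-1611 + (24 + 14)) - 27 = (-1611 + 38) - 27 = -1573 - 27 = -1600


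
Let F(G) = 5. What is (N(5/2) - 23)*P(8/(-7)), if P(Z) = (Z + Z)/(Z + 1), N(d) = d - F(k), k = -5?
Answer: -408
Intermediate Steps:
N(d) = -5 + d (N(d) = d - 1*5 = d - 5 = -5 + d)
P(Z) = 2*Z/(1 + Z) (P(Z) = (2*Z)/(1 + Z) = 2*Z/(1 + Z))
(N(5/2) - 23)*P(8/(-7)) = ((-5 + 5/2) - 23)*(2*(8/(-7))/(1 + 8/(-7))) = ((-5 + 5*(½)) - 23)*(2*(8*(-⅐))/(1 + 8*(-⅐))) = ((-5 + 5/2) - 23)*(2*(-8/7)/(1 - 8/7)) = (-5/2 - 23)*(2*(-8/7)/(-⅐)) = -51*(-8)*(-7)/7 = -51/2*16 = -408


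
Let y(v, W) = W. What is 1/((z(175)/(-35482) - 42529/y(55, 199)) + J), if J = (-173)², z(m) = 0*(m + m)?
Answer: 199/5913342 ≈ 3.3653e-5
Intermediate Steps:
z(m) = 0 (z(m) = 0*(2*m) = 0)
J = 29929
1/((z(175)/(-35482) - 42529/y(55, 199)) + J) = 1/((0/(-35482) - 42529/199) + 29929) = 1/((0*(-1/35482) - 42529*1/199) + 29929) = 1/((0 - 42529/199) + 29929) = 1/(-42529/199 + 29929) = 1/(5913342/199) = 199/5913342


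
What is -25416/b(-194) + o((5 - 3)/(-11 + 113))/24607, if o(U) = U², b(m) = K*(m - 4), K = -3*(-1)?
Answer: 2738544349/64002807 ≈ 42.788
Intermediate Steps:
K = 3
b(m) = -12 + 3*m (b(m) = 3*(m - 4) = 3*(-4 + m) = -12 + 3*m)
-25416/b(-194) + o((5 - 3)/(-11 + 113))/24607 = -25416/(-12 + 3*(-194)) + ((5 - 3)/(-11 + 113))²/24607 = -25416/(-12 - 582) + (2/102)²*(1/24607) = -25416/(-594) + (2*(1/102))²*(1/24607) = -25416*(-1/594) + (1/51)²*(1/24607) = 1412/33 + (1/2601)*(1/24607) = 1412/33 + 1/64002807 = 2738544349/64002807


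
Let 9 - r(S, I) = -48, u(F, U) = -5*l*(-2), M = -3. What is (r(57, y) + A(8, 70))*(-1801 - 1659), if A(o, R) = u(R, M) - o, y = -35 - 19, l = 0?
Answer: -169540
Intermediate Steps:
y = -54
u(F, U) = 0 (u(F, U) = -5*0*(-2) = 0*(-2) = 0)
r(S, I) = 57 (r(S, I) = 9 - 1*(-48) = 9 + 48 = 57)
A(o, R) = -o (A(o, R) = 0 - o = -o)
(r(57, y) + A(8, 70))*(-1801 - 1659) = (57 - 1*8)*(-1801 - 1659) = (57 - 8)*(-3460) = 49*(-3460) = -169540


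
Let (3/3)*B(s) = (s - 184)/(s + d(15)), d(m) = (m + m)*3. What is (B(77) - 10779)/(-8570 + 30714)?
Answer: -225025/462256 ≈ -0.48680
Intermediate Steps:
d(m) = 6*m (d(m) = (2*m)*3 = 6*m)
B(s) = (-184 + s)/(90 + s) (B(s) = (s - 184)/(s + 6*15) = (-184 + s)/(s + 90) = (-184 + s)/(90 + s))
(B(77) - 10779)/(-8570 + 30714) = ((-184 + 77)/(90 + 77) - 10779)/(-8570 + 30714) = (-107/167 - 10779)/22144 = ((1/167)*(-107) - 10779)*(1/22144) = (-107/167 - 10779)*(1/22144) = -1800200/167*1/22144 = -225025/462256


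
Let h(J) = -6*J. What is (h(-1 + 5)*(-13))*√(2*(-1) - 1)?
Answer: 312*I*√3 ≈ 540.4*I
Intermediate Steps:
(h(-1 + 5)*(-13))*√(2*(-1) - 1) = (-6*(-1 + 5)*(-13))*√(2*(-1) - 1) = (-6*4*(-13))*√(-2 - 1) = (-24*(-13))*√(-3) = 312*(I*√3) = 312*I*√3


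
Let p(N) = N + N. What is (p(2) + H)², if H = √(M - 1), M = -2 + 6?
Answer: (4 + √3)² ≈ 32.856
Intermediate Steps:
M = 4
H = √3 (H = √(4 - 1) = √3 ≈ 1.7320)
p(N) = 2*N
(p(2) + H)² = (2*2 + √3)² = (4 + √3)²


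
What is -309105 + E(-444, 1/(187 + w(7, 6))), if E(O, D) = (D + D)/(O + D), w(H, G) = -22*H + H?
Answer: -5489395697/17759 ≈ -3.0911e+5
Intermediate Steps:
w(H, G) = -21*H
E(O, D) = 2*D/(D + O) (E(O, D) = (2*D)/(D + O) = 2*D/(D + O))
-309105 + E(-444, 1/(187 + w(7, 6))) = -309105 + 2/((187 - 21*7)*(1/(187 - 21*7) - 444)) = -309105 + 2/((187 - 147)*(1/(187 - 147) - 444)) = -309105 + 2/(40*(1/40 - 444)) = -309105 + 2*(1/40)/(1/40 - 444) = -309105 + 2*(1/40)/(-17759/40) = -309105 + 2*(1/40)*(-40/17759) = -309105 - 2/17759 = -5489395697/17759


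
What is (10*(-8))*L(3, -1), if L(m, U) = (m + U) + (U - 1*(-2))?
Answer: -240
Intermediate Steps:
L(m, U) = 2 + m + 2*U (L(m, U) = (U + m) + (U + 2) = (U + m) + (2 + U) = 2 + m + 2*U)
(10*(-8))*L(3, -1) = (10*(-8))*(2 + 3 + 2*(-1)) = -80*(2 + 3 - 2) = -80*3 = -240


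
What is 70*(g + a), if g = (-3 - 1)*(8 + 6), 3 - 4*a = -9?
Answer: -3710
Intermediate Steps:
a = 3 (a = 3/4 - 1/4*(-9) = 3/4 + 9/4 = 3)
g = -56 (g = -4*14 = -56)
70*(g + a) = 70*(-56 + 3) = 70*(-53) = -3710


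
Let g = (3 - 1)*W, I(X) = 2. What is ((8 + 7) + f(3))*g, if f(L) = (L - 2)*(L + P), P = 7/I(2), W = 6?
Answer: 258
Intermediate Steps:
P = 7/2 ≈ 3.5000
f(L) = (-2 + L)*(7/2 + L) (f(L) = (L - 2)*(L + 7/2) = (-2 + L)*(7/2 + L))
g = 12 (g = (3 - 1)*6 = 2*6 = 12)
((8 + 7) + f(3))*g = ((8 + 7) + (-7 + 3² + (3/2)*3))*12 = (15 + (-7 + 9 + 9/2))*12 = (15 + 13/2)*12 = (43/2)*12 = 258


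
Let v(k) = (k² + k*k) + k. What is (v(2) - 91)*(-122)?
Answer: 9882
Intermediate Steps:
v(k) = k + 2*k² (v(k) = (k² + k²) + k = 2*k² + k = k + 2*k²)
(v(2) - 91)*(-122) = (2*(1 + 2*2) - 91)*(-122) = (2*(1 + 4) - 91)*(-122) = (2*5 - 91)*(-122) = (10 - 91)*(-122) = -81*(-122) = 9882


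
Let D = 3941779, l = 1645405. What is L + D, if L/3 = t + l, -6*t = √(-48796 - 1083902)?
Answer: 8877994 - I*√1132698/2 ≈ 8.878e+6 - 532.14*I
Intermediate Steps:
t = -I*√1132698/6 (t = -√(-48796 - 1083902)/6 = -I*√1132698/6 ≈ -177.38*I)
L = 4936215 - I*√1132698/2 (L = 3*(-I*√1132698/6 + 1645405) = 3*(1645405 - I*√1132698/6) = 4936215 - I*√1132698/2 ≈ 4.9362e+6 - 532.14*I)
L + D = (4936215 - I*√1132698/2) + 3941779 = 8877994 - I*√1132698/2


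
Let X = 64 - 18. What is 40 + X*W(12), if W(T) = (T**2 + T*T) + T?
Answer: 13840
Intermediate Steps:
X = 46
W(T) = T + 2*T**2 (W(T) = (T**2 + T**2) + T = 2*T**2 + T = T + 2*T**2)
40 + X*W(12) = 40 + 46*(12*(1 + 2*12)) = 40 + 46*(12*(1 + 24)) = 40 + 46*(12*25) = 40 + 46*300 = 40 + 13800 = 13840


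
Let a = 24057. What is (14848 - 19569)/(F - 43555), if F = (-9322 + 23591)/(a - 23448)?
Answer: 2875089/26510726 ≈ 0.10845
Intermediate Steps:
F = 14269/609 (F = (-9322 + 23591)/(24057 - 23448) = 14269/609 ≈ 23.430)
(14848 - 19569)/(F - 43555) = (14848 - 19569)/(14269/609 - 43555) = -4721/(-26510726/609) = -4721*(-609/26510726) = 2875089/26510726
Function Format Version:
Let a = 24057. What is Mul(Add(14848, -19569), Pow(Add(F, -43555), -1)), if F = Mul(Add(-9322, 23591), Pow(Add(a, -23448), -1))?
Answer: Rational(2875089, 26510726) ≈ 0.10845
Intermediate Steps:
F = Rational(14269, 609) (F = Mul(Add(-9322, 23591), Pow(Add(24057, -23448), -1)) = Mul(14269, Pow(609, -1)) = Mul(14269, Rational(1, 609)) = Rational(14269, 609) ≈ 23.430)
Mul(Add(14848, -19569), Pow(Add(F, -43555), -1)) = Mul(Add(14848, -19569), Pow(Add(Rational(14269, 609), -43555), -1)) = Mul(-4721, Pow(Rational(-26510726, 609), -1)) = Mul(-4721, Rational(-609, 26510726)) = Rational(2875089, 26510726)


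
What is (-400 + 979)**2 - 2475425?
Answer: -2140184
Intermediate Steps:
(-400 + 979)**2 - 2475425 = 579**2 - 2475425 = 335241 - 2475425 = -2140184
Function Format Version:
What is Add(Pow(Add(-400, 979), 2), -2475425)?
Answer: -2140184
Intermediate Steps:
Add(Pow(Add(-400, 979), 2), -2475425) = Add(Pow(579, 2), -2475425) = Add(335241, -2475425) = -2140184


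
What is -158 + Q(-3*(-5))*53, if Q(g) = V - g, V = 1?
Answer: -900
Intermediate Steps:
Q(g) = 1 - g
-158 + Q(-3*(-5))*53 = -158 + (1 - (-3)*(-5))*53 = -158 + (1 - 1*15)*53 = -158 + (1 - 15)*53 = -158 - 14*53 = -158 - 742 = -900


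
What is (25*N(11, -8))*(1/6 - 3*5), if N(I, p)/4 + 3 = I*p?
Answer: 404950/3 ≈ 1.3498e+5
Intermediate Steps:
N(I, p) = -12 + 4*I*p (N(I, p) = -12 + 4*(I*p) = -12 + 4*I*p)
(25*N(11, -8))*(1/6 - 3*5) = (25*(-12 + 4*11*(-8)))*(1/6 - 3*5) = (25*(-12 - 352))*(⅙ - 15) = (25*(-364))*(-89/6) = -9100*(-89/6) = 404950/3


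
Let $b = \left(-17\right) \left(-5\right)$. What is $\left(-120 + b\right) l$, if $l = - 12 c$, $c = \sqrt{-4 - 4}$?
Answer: $840 i \sqrt{2} \approx 1187.9 i$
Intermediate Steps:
$c = 2 i \sqrt{2}$ ($c = \sqrt{-8} = 2 i \sqrt{2} \approx 2.8284 i$)
$b = 85$
$l = - 24 i \sqrt{2}$ ($l = - 12 \cdot 2 i \sqrt{2} = - 24 i \sqrt{2} \approx - 33.941 i$)
$\left(-120 + b\right) l = \left(-120 + 85\right) \left(- 24 i \sqrt{2}\right) = - 35 \left(- 24 i \sqrt{2}\right) = 840 i \sqrt{2}$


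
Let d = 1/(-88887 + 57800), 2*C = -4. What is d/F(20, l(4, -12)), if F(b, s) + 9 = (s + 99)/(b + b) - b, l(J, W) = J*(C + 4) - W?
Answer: 40/32361567 ≈ 1.2360e-6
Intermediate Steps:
C = -2 (C = (½)*(-4) = -2)
l(J, W) = -W + 2*J (l(J, W) = J*(-2 + 4) - W = J*2 - W = 2*J - W = -W + 2*J)
F(b, s) = -9 - b + (99 + s)/(2*b) (F(b, s) = -9 + ((s + 99)/(b + b) - b) = -9 + ((99 + s)/((2*b)) - b) = -9 + ((99 + s)*(1/(2*b)) - b) = -9 + ((99 + s)/(2*b) - b) = -9 + (-b + (99 + s)/(2*b)) = -9 - b + (99 + s)/(2*b))
d = -1/31087 (d = 1/(-31087) = -1/31087 ≈ -3.2168e-5)
d/F(20, l(4, -12)) = -40/(99 + (-1*(-12) + 2*4) - 2*20*(9 + 20))/31087 = -40/(99 + (12 + 8) - 2*20*29)/31087 = -40/(99 + 20 - 1160)/31087 = -1/(31087*((½)*(1/20)*(-1041))) = -1/(31087*(-1041/40)) = -1/31087*(-40/1041) = 40/32361567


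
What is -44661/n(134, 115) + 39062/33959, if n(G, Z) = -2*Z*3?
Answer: 514531893/7810570 ≈ 65.876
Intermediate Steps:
n(G, Z) = -6*Z
-44661/n(134, 115) + 39062/33959 = -44661/((-6*115)) + 39062/33959 = -44661/(-690) + 39062*(1/33959) = -44661*(-1/690) + 39062/33959 = 14887/230 + 39062/33959 = 514531893/7810570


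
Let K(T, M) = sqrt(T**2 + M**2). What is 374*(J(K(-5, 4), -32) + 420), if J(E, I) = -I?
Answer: 169048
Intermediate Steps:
K(T, M) = sqrt(M**2 + T**2)
374*(J(K(-5, 4), -32) + 420) = 374*(-1*(-32) + 420) = 374*(32 + 420) = 374*452 = 169048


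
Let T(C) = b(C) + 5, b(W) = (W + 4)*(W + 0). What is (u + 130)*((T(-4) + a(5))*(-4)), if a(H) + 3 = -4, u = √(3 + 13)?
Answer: 1072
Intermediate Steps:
b(W) = W*(4 + W) (b(W) = (4 + W)*W = W*(4 + W))
u = 4 (u = √16 = 4)
a(H) = -7 (a(H) = -3 - 4 = -7)
T(C) = 5 + C*(4 + C) (T(C) = C*(4 + C) + 5 = 5 + C*(4 + C))
(u + 130)*((T(-4) + a(5))*(-4)) = (4 + 130)*(((5 - 4*(4 - 4)) - 7)*(-4)) = 134*(((5 - 4*0) - 7)*(-4)) = 134*(((5 + 0) - 7)*(-4)) = 134*((5 - 7)*(-4)) = 134*(-2*(-4)) = 134*8 = 1072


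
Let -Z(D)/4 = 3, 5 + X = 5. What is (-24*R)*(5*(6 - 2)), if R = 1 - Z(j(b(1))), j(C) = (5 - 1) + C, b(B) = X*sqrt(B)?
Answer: -6240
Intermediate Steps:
X = 0 (X = -5 + 5 = 0)
b(B) = 0 (b(B) = 0*sqrt(B) = 0)
j(C) = 4 + C
Z(D) = -12 (Z(D) = -4*3 = -12)
R = 13 (R = 1 - 1*(-12) = 1 + 12 = 13)
(-24*R)*(5*(6 - 2)) = (-24*13)*(5*(6 - 2)) = -1560*4 = -312*20 = -6240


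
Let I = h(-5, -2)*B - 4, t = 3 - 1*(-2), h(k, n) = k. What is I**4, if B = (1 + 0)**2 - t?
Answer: 65536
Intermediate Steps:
t = 5 (t = 3 + 2 = 5)
B = -4 (B = (1 + 0)**2 - 1*5 = 1**2 - 5 = 1 - 5 = -4)
I = 16 (I = -5*(-4) - 4 = 20 - 4 = 16)
I**4 = 16**4 = 65536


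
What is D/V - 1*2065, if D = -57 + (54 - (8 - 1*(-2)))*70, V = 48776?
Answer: -100719417/48776 ≈ -2064.9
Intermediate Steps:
D = 3023 (D = -57 + (54 - (8 + 2))*70 = -57 + (54 - 1*10)*70 = -57 + (54 - 10)*70 = -57 + 44*70 = -57 + 3080 = 3023)
D/V - 1*2065 = 3023/48776 - 1*2065 = 3023*(1/48776) - 2065 = 3023/48776 - 2065 = -100719417/48776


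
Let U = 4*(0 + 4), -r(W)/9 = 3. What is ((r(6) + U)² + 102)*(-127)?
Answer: -28321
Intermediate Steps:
r(W) = -27 (r(W) = -9*3 = -27)
U = 16 (U = 4*4 = 16)
((r(6) + U)² + 102)*(-127) = ((-27 + 16)² + 102)*(-127) = ((-11)² + 102)*(-127) = (121 + 102)*(-127) = 223*(-127) = -28321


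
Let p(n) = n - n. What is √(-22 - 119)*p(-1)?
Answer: 0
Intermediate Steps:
p(n) = 0
√(-22 - 119)*p(-1) = √(-22 - 119)*0 = √(-141)*0 = (I*√141)*0 = 0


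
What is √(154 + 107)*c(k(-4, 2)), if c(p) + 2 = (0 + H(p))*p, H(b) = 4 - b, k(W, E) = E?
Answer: 6*√29 ≈ 32.311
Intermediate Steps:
c(p) = -2 + p*(4 - p) (c(p) = -2 + (0 + (4 - p))*p = -2 + (4 - p)*p = -2 + p*(4 - p))
√(154 + 107)*c(k(-4, 2)) = √(154 + 107)*(-2 - 1*2*(-4 + 2)) = √261*(-2 - 1*2*(-2)) = (3*√29)*(-2 + 4) = (3*√29)*2 = 6*√29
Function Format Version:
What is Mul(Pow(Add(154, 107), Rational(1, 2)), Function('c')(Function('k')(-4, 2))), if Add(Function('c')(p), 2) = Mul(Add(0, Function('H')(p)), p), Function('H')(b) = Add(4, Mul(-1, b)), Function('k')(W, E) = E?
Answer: Mul(6, Pow(29, Rational(1, 2))) ≈ 32.311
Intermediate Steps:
Function('c')(p) = Add(-2, Mul(p, Add(4, Mul(-1, p)))) (Function('c')(p) = Add(-2, Mul(Add(0, Add(4, Mul(-1, p))), p)) = Add(-2, Mul(Add(4, Mul(-1, p)), p)) = Add(-2, Mul(p, Add(4, Mul(-1, p)))))
Mul(Pow(Add(154, 107), Rational(1, 2)), Function('c')(Function('k')(-4, 2))) = Mul(Pow(Add(154, 107), Rational(1, 2)), Add(-2, Mul(-1, 2, Add(-4, 2)))) = Mul(Pow(261, Rational(1, 2)), Add(-2, Mul(-1, 2, -2))) = Mul(Mul(3, Pow(29, Rational(1, 2))), Add(-2, 4)) = Mul(Mul(3, Pow(29, Rational(1, 2))), 2) = Mul(6, Pow(29, Rational(1, 2)))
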